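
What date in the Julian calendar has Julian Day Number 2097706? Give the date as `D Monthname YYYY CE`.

The proleptic Gregorian equivalent of JDN 2097706 is 23 March 1031.
In the Julian calendar that day is 17 March 1031 CE.

17 March 1031 CE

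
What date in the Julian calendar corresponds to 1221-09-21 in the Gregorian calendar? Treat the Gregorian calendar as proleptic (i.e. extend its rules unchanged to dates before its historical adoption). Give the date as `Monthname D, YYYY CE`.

September 14, 1221 CE

The Julian–Gregorian offset here is 7 days (Julian trailing).
21 September 1221 Gregorian − 7 days → 14 September 1221 Julian.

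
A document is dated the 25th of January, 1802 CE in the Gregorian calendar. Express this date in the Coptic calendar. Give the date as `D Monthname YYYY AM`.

18 Tobi 1518 AM

Both dates share Julian Day Number 2379251; in the Coptic calendar that is 18 Tobi 1518 AM.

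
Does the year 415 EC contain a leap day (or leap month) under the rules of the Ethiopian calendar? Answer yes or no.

415 mod 4 = 3; in the Ethiopian calendar a year is leap when year mod 4 = 3, so it is a leap year.

yes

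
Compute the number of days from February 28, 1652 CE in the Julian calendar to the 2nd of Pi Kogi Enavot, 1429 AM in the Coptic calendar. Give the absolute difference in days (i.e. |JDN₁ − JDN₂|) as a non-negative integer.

22459

First date → JDN 2324509; second date → JDN 2346968.
The interval is |2324509 − 2346968| = 22459 days.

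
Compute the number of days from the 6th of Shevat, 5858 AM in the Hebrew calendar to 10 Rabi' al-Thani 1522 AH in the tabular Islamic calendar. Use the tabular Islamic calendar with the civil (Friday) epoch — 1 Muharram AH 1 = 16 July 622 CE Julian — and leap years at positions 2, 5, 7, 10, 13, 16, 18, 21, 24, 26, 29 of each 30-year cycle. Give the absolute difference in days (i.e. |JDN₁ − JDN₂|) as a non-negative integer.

JDN of the first date = 2487348.
JDN of the second date = 2487530.
|2487530 − 2487348| = 182.

182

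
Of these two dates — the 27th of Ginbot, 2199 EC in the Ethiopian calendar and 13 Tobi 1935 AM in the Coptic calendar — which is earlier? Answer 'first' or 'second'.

Converting both to JDN: 2527306 vs 2531555; the smaller is the first.

first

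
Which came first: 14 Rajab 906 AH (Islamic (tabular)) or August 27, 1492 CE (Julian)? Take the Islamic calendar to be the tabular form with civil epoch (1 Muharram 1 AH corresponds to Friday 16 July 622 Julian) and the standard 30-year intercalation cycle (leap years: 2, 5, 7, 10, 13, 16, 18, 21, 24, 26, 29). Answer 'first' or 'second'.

Converting both to JDN: 2269332 vs 2266250; the smaller is the second.

second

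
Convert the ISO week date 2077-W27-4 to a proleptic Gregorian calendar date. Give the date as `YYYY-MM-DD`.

ISO week 1 of 2077 is the week containing the first Thursday of 2077.
Week 27, day 4 (Thursday) lands on 2077-07-08.

2077-07-08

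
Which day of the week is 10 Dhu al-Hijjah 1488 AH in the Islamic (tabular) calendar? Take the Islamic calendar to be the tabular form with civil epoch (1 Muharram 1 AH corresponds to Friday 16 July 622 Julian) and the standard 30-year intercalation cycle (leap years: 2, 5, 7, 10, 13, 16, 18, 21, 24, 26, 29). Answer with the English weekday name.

In the Gregorian calendar this is 7 March 2066 (JDN 2475717).
Since JDN mod 7 = 6 (0 = Monday), the day is Sunday.

Sunday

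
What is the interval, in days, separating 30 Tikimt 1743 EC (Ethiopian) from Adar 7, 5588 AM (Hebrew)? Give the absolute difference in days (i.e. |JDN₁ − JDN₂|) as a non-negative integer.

First date → JDN 2360545; second date → JDN 2388775.
The interval is |2360545 − 2388775| = 28230 days.

28230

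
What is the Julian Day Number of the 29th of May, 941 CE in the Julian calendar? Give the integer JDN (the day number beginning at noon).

In the proleptic Gregorian calendar the same day is 3 June 941.
JDN 2299161 is 15 October 1582 CE (Gregorian); the target day is −234254 days from there, so JDN = 2064907.

2064907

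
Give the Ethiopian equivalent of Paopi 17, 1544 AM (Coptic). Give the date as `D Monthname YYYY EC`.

17 Tikimt 1820 EC

Julian Day Number of the source date = 2388657.
Converting JDN 2388657 to the Ethiopian calendar gives 17 Tikimt 1820 EC.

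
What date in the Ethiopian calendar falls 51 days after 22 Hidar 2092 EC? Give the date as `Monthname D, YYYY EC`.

Tir 13, 2092 EC

JDN of 22 Hidar 2092 EC = 2488040.
2488040 + 51 = 2488091.
JDN 2488091 in the Ethiopian calendar is Tir 13, 2092 EC.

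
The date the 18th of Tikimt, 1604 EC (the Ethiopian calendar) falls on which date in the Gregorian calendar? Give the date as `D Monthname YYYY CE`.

26 October 1611 CE

Both dates share Julian Day Number 2309764; in the Gregorian calendar that is 26 October 1611 CE.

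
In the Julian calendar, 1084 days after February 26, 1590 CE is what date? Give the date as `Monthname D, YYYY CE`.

JDN of February 26, 1590 CE = 2301862.
2301862 + 1084 = 2302946.
JDN 2302946 in the Julian calendar is February 14, 1593 CE.

February 14, 1593 CE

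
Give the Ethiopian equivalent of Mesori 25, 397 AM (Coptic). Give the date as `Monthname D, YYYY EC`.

Both dates share Julian Day Number 1970023; in the Ethiopian calendar that is 25 Nehase 673 EC.

Nehase 25, 673 EC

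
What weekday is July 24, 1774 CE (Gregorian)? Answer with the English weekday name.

Since JDN mod 7 = 6 (0 = Monday), the day is Sunday.

Sunday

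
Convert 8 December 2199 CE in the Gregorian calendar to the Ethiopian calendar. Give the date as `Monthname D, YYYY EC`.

Hidar 27, 2192 EC

Julian Day Number of the source date = 2524570.
Converting JDN 2524570 to the Ethiopian calendar gives 27 Hidar 2192 EC.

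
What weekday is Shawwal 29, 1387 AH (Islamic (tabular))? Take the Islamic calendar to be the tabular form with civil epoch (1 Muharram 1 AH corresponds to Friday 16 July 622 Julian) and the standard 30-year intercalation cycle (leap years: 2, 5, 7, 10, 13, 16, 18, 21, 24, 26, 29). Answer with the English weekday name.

In the Gregorian calendar this is 30 January 1968 (JDN 2439886).
2439886 ≡ 1 (mod 7); counting from Monday = 0 gives Tuesday.

Tuesday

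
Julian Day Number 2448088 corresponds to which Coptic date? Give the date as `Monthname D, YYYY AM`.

Epip 8, 1706 AM

JDN 2448088 is 15 July 1990 in the Gregorian calendar.
In the Coptic calendar that day is Epip 8, 1706 AM.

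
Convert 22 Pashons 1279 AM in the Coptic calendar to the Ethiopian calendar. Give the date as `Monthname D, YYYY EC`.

Julian Day Number of the source date = 2292080.
Converting JDN 2292080 to the Ethiopian calendar gives 22 Ginbot 1555 EC.

Ginbot 22, 1555 EC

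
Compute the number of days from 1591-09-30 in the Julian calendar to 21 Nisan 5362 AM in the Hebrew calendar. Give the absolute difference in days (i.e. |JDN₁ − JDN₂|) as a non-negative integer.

First date → JDN 2302443; second date → JDN 2306280.
The interval is |2302443 − 2306280| = 3837 days.

3837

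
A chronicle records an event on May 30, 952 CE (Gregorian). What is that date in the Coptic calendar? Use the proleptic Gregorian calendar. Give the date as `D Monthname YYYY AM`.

Both dates share Julian Day Number 2068921; in the Coptic calendar that is 30 Pashons 668 AM.

30 Pashons 668 AM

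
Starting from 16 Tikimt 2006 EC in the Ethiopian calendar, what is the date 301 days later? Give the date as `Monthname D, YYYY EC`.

JDN of 16 Tikimt 2006 EC = 2456592.
2456592 + 301 = 2456893.
JDN 2456893 in the Ethiopian calendar is Nehase 17, 2006 EC.

Nehase 17, 2006 EC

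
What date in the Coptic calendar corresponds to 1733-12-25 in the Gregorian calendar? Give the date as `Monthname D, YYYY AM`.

Julian Day Number of the source date = 2354384.
Converting JDN 2354384 to the Coptic calendar gives 18 Koiak 1450 AM.

Koiak 18, 1450 AM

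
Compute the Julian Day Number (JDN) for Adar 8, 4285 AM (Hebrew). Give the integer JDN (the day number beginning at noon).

In the proleptic Gregorian calendar the same day is 19 February 525.
JDN 2451545 is 1 January 2000 CE (Gregorian); the target day is −538683 days from there, so JDN = 1912862.

1912862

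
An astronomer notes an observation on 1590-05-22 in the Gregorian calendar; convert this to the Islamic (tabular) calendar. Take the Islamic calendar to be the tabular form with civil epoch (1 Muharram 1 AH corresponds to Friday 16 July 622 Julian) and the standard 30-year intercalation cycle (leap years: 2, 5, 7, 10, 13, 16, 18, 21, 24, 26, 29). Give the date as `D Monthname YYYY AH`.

Both dates share Julian Day Number 2301937; in the tabular Islamic calendar that is 17 Rajab 998 AH.

17 Rajab 998 AH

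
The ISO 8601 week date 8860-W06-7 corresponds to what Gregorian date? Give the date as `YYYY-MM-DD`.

8860-02-08

ISO week 1 of 8860 is the week containing the first Thursday of 8860.
Week 6, day 7 (Sunday) lands on 8860-02-08.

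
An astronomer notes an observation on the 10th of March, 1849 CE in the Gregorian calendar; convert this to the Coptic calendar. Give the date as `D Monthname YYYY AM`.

Julian Day Number of the source date = 2396462.
Converting JDN 2396462 to the Coptic calendar gives 2 Paremhat 1565 AM.

2 Paremhat 1565 AM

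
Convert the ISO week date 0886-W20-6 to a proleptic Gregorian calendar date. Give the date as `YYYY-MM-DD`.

0886-05-18

ISO week 1 of 886 is the week containing the first Thursday of 886.
Week 20, day 6 (Saturday) lands on 0886-05-18.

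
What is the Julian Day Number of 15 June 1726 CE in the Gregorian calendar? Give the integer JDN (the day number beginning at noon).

2351634

JDN 2400001 is 17 November 1858 CE (Gregorian), MJD 0; the target day is −48367 days from there, so JDN = 2351634.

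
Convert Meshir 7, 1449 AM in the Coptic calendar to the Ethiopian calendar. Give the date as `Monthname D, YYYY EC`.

Yekatit 7, 1725 EC

Julian Day Number of the source date = 2354068.
Converting JDN 2354068 to the Ethiopian calendar gives 7 Yekatit 1725 EC.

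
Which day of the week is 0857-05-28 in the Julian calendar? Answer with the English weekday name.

Friday

This is JDN 2034225 (1 June 857 Gregorian).
Since JDN mod 7 = 4 (0 = Monday), the day is Friday.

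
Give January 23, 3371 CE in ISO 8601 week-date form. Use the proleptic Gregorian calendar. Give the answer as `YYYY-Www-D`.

The weekday is Wednesday (ISO weekday 3).
That Wednesday belongs to ISO week 4 of ISO year 3371.

3371-W04-3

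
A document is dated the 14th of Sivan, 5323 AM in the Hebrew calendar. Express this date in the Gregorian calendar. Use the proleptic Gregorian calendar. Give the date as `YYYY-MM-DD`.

Julian Day Number of the source date = 2292099.
Converting JDN 2292099 to the Gregorian calendar gives 15 June 1563 CE.

1563-06-15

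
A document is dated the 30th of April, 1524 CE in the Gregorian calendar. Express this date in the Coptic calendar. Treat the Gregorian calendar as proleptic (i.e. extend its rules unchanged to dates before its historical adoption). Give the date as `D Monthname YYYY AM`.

25 Parmouti 1240 AM

Julian Day Number of the source date = 2277809.
Converting JDN 2277809 to the Coptic calendar gives 25 Parmouti 1240 AM.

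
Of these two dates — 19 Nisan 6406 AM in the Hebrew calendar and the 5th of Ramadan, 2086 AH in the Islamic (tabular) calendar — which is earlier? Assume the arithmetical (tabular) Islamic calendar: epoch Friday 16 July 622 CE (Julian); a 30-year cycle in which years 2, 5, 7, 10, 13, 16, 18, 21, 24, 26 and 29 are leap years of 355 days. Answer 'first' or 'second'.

Converting both to JDN: 2687608 vs 2687534; the smaller is the second.

second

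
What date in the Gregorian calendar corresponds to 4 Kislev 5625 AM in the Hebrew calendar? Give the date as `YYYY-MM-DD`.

Julian Day Number of the source date = 2402209.
Converting JDN 2402209 to the Gregorian calendar gives 3 December 1864 CE.

1864-12-03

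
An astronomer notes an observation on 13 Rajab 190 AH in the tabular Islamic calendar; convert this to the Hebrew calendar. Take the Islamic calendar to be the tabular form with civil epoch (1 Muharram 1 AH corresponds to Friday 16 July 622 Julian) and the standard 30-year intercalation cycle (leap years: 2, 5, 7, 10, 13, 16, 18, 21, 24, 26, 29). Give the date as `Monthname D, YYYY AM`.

Both dates share Julian Day Number 2015604; in the Hebrew calendar that is 14 Sivan 4566 AM.

Sivan 14, 4566 AM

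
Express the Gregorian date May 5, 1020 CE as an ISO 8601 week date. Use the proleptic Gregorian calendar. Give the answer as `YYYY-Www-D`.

The weekday is Friday (ISO weekday 5).
That Friday belongs to ISO week 18 of ISO year 1020.

1020-W18-5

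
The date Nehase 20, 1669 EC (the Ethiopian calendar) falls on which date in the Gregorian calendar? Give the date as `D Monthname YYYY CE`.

Julian Day Number of the source date = 2333807.
Converting JDN 2333807 to the Gregorian calendar gives 23 August 1677 CE.

23 August 1677 CE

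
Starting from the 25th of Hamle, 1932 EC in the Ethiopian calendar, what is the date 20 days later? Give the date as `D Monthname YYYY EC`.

15 Nehase 1932 EC

The starting date is JDN 2429843; 2429843 + 20 = 2429863.
JDN 2429863 corresponds to 15 Nehase 1932 EC.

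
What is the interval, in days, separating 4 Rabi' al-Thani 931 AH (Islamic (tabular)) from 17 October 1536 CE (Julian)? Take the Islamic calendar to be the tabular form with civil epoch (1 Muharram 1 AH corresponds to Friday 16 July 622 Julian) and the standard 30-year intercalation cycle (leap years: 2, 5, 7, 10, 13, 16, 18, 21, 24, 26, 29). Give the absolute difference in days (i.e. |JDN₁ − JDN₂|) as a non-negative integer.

4279

JDN of the first date = 2278093.
JDN of the second date = 2282372.
|2282372 − 2278093| = 4279.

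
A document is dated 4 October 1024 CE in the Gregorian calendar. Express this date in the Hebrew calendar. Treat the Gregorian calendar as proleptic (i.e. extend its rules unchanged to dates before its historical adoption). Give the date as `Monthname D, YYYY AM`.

Julian Day Number of the source date = 2095345.
Converting JDN 2095345 to the Hebrew calendar gives 22 Tishrei 4785 AM.

Tishrei 22, 4785 AM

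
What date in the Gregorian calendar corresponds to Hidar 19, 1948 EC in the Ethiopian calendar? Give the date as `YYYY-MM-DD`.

Julian Day Number of the source date = 2435441.
Converting JDN 2435441 to the Gregorian calendar gives 29 November 1955 CE.

1955-11-29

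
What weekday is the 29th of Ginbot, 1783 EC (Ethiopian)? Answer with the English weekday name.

In the Gregorian calendar this is 4 June 1791 (JDN 2375364).
2375364 ≡ 5 (mod 7); counting from Monday = 0 gives Saturday.

Saturday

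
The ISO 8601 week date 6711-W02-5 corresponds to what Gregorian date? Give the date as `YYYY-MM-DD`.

6711-01-13

ISO week 1 of 6711 is the week containing the first Thursday of 6711.
Week 2, day 5 (Friday) lands on 6711-01-13.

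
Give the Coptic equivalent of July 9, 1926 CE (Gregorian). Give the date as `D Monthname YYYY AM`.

Both dates share Julian Day Number 2424706; in the Coptic calendar that is 2 Epip 1642 AM.

2 Epip 1642 AM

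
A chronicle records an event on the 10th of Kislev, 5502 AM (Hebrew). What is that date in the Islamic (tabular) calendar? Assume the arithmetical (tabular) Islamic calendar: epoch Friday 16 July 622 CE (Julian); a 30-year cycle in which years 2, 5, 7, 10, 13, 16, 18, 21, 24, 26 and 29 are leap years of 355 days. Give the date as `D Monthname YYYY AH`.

The source date corresponds to 18 November 1741 in the Gregorian calendar (JDN 2357269).
That day falls on 9 Ramadan 1154 AH in the tabular Islamic calendar.

9 Ramadan 1154 AH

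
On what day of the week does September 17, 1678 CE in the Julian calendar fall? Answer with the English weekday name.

Tuesday

Equivalently 27 September 1678 Gregorian, JDN 2334207.
2334207 ≡ 1 (mod 7); counting from Monday = 0 gives Tuesday.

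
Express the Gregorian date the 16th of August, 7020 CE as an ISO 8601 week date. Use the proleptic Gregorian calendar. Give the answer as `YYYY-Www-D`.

The weekday is Wednesday (ISO weekday 3).
That Wednesday belongs to ISO week 33 of ISO year 7020.

7020-W33-3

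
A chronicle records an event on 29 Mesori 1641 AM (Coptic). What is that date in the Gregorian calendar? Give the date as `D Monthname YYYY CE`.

Julian Day Number of the source date = 2424398.
Converting JDN 2424398 to the Gregorian calendar gives 4 September 1925 CE.

4 September 1925 CE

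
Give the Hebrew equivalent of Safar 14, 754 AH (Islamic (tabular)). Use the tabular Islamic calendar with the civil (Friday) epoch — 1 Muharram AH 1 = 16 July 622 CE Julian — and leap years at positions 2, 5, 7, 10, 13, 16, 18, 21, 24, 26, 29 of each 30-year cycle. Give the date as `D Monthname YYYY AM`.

Julian Day Number of the source date = 2215321.
Converting JDN 2215321 to the Hebrew calendar gives 15 Nisan 5113 AM.

15 Nisan 5113 AM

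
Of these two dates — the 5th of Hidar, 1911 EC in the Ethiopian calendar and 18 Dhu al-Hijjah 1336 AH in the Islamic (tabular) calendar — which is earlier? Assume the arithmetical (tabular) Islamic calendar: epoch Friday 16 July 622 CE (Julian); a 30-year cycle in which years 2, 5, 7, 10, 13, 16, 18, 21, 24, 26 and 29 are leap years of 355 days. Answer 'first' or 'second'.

Converting both to JDN: 2421912 vs 2421861; the smaller is the second.

second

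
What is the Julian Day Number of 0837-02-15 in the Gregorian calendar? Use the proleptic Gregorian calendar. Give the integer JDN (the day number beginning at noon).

JDN 2400001 is 17 November 1858 CE (Gregorian), MJD 0; the target day is −373187 days from there, so JDN = 2026814.

2026814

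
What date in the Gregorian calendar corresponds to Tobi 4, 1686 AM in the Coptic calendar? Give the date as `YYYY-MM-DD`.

Julian Day Number of the source date = 2440599.
Converting JDN 2440599 to the Gregorian calendar gives 12 January 1970 CE.

1970-01-12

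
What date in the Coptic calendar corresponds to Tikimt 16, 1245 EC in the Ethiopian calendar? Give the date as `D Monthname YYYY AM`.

Both dates share Julian Day Number 2178637; in the Coptic calendar that is 16 Paopi 969 AM.

16 Paopi 969 AM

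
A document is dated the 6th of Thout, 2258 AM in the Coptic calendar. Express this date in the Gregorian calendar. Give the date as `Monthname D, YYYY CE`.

Both dates share Julian Day Number 2649404; in the Gregorian calendar that is 20 September 2541 CE.

September 20, 2541 CE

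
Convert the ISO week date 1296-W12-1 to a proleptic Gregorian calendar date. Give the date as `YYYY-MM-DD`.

1296-03-19

ISO week 1 of 1296 is the week containing the first Thursday of 1296.
Week 12, day 1 (Monday) lands on 1296-03-19.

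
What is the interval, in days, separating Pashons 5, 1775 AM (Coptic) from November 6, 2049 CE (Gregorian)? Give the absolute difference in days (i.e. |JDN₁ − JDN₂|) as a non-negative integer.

3475

JDN of the first date = 2473227.
JDN of the second date = 2469752.
|2469752 − 2473227| = 3475.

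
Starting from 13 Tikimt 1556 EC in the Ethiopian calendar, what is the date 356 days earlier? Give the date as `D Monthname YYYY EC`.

Counting 356 days back from JDN 2292227 reaches JDN 2291871, which is 23 Tikimt 1555 EC.

23 Tikimt 1555 EC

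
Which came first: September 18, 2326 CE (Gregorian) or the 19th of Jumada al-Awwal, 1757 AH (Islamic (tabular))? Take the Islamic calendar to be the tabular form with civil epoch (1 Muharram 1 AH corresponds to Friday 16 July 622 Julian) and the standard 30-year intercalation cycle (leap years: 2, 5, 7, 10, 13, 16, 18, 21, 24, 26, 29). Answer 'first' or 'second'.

The two dates have Julian Day Numbers 2570874 and 2570844 respectively.
Since 2570844 < 2570874, the second date comes first.

second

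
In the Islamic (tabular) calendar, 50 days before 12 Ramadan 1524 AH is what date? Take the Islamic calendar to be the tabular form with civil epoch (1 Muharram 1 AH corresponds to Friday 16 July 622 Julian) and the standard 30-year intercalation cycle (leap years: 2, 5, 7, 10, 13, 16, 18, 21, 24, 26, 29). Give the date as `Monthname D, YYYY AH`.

Counting 50 days back from JDN 2488387 reaches JDN 2488337, which is Rajab 21, 1524 AH.

Rajab 21, 1524 AH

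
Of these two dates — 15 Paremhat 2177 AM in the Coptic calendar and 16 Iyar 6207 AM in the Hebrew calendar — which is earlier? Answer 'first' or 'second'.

second

First date → JDN 2620008; second date → JDN 2614931.
JDN 2614931 < JDN 2620008, so the second date is earlier.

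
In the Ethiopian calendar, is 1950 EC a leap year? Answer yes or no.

no

1950 mod 4 = 2; in the Ethiopian calendar a year is leap when year mod 4 = 3, so it is a common year.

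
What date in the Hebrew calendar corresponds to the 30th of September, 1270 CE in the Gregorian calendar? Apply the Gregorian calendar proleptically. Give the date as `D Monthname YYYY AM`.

Both dates share Julian Day Number 2185191; in the Hebrew calendar that is 6 Tishrei 5031 AM.

6 Tishrei 5031 AM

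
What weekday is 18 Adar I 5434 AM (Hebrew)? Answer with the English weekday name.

In the Gregorian calendar this is 24 February 1674 (JDN 2332531).
JDN 2332531 mod 7 = 5, and JDN 0 was a Monday, so this is a Saturday.

Saturday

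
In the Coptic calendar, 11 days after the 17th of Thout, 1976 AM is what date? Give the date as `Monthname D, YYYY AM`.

Thout 28, 1976 AM

Counting 11 days forward from JDN 2546415 reaches JDN 2546426, which is Thout 28, 1976 AM.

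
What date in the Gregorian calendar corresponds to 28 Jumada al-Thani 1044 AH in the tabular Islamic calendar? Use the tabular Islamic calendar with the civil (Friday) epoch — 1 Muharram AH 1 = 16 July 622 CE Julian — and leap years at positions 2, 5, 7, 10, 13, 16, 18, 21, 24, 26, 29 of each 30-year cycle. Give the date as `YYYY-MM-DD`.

Julian Day Number of the source date = 2318219.
Converting JDN 2318219 to the Gregorian calendar gives 19 December 1634 CE.

1634-12-19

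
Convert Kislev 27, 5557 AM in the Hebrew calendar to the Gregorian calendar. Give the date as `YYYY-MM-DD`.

1796-12-27

Julian Day Number of the source date = 2377397.
Converting JDN 2377397 to the Gregorian calendar gives 27 December 1796 CE.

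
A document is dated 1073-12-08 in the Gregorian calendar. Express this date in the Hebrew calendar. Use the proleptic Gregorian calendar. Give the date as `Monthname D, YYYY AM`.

Both dates share Julian Day Number 2113307; in the Hebrew calendar that is 29 Kislev 4834 AM.

Kislev 29, 4834 AM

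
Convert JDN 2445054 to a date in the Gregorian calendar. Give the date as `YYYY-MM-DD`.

Counting from JDN 2299161 = 15 Oct 1582 gives an offset of 145893 days.

1982-03-25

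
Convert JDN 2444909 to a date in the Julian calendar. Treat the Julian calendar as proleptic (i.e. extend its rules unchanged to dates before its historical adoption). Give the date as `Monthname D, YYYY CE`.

October 18, 1981 CE

JDN 2444909 is 31 October 1981 in the Gregorian calendar.
In the Julian calendar that day is October 18, 1981 CE.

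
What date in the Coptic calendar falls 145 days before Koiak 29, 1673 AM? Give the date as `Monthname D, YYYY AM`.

The starting date is JDN 2435846; 2435846 − 145 = 2435701.
JDN 2435701 corresponds to Mesori 9, 1672 AM.

Mesori 9, 1672 AM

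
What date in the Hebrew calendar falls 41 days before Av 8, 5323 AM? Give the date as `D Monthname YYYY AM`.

The starting date is JDN 2292152; 2292152 − 41 = 2292111.
JDN 2292111 corresponds to 26 Sivan 5323 AM.

26 Sivan 5323 AM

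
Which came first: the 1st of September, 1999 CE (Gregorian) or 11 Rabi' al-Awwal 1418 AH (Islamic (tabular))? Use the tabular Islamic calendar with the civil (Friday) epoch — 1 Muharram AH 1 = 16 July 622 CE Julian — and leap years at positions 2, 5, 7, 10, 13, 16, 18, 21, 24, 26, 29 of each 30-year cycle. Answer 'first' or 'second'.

second

The two dates have Julian Day Numbers 2451423 and 2450647 respectively.
Since 2450647 < 2451423, the second date comes first.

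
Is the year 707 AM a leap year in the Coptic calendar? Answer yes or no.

yes

707 mod 4 = 3; in the Coptic calendar a year is leap when year mod 4 = 3, so it is a leap year.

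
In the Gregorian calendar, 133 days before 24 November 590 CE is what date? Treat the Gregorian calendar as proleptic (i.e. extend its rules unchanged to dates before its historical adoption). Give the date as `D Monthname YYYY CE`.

14 July 590 CE

Counting 133 days back from JDN 1936881 reaches JDN 1936748, which is 14 July 590 CE.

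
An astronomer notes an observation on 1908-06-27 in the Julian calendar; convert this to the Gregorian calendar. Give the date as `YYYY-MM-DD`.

At this point the Julian calendar is 13 days behind the Gregorian.
27 June 1908 Julian + 13 days → 10 July 1908 Gregorian.

1908-07-10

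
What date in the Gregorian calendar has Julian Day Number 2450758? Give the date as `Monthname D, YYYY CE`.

November 5, 1997 CE

JDN 2451545 is 1 Jan 2000; 2450758 is −787 days from there.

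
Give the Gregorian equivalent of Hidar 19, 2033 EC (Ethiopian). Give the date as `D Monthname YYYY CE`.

Both dates share Julian Day Number 2466487; in the Gregorian calendar that is 28 November 2040 CE.

28 November 2040 CE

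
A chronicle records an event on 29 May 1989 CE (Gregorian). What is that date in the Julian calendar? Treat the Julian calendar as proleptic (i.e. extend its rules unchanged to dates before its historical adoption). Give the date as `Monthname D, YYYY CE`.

At this point the Julian calendar is 13 days behind the Gregorian.
29 May 1989 Gregorian − 13 days → 16 May 1989 Julian.

May 16, 1989 CE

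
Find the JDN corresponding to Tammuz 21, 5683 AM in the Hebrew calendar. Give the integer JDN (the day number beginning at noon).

Equivalently 5 July 1923 (Gregorian).
JDN 2299161 is 15 October 1582 CE (Gregorian); the target day is +124445 days from there, so JDN = 2423606.

2423606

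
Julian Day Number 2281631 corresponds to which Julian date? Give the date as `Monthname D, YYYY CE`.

JDN 2281631 is 17 October 1534 in the proleptic Gregorian calendar.
In the Julian calendar that day is October 7, 1534 CE.

October 7, 1534 CE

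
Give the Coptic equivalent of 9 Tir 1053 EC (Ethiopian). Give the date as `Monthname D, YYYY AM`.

Julian Day Number of the source date = 2108592.
Converting JDN 2108592 to the Coptic calendar gives 9 Tobi 777 AM.

Tobi 9, 777 AM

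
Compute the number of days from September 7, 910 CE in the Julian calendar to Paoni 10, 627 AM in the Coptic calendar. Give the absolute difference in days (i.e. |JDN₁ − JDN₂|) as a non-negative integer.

First date → JDN 2053685; second date → JDN 2053955.
The interval is |2053685 − 2053955| = 270 days.

270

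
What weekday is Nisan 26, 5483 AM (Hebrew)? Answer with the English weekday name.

Saturday

This is JDN 2350493 (1 May 1723 Gregorian).
Since JDN mod 7 = 5 (0 = Monday), the day is Saturday.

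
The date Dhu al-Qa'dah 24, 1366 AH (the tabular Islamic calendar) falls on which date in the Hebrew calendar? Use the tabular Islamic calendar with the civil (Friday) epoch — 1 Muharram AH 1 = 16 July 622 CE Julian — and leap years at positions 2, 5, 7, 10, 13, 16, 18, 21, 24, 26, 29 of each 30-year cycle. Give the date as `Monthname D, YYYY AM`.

Tishrei 25, 5708 AM

Both dates share Julian Day Number 2432468; in the Hebrew calendar that is 25 Tishrei 5708 AM.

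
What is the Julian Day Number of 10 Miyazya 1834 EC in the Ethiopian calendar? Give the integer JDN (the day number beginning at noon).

Equivalently 17 April 1842 (Gregorian).
JDN 2400001 is 17 November 1858 CE (Gregorian), MJD 0; the target day is −6058 days from there, so JDN = 2393943.

2393943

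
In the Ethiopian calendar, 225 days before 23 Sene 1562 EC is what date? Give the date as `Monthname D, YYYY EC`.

Hidar 8, 1562 EC

Counting 225 days back from JDN 2294668 reaches JDN 2294443, which is Hidar 8, 1562 EC.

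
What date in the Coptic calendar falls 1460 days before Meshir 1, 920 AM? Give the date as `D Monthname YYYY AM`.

Counting 1460 days back from JDN 2160845 reaches JDN 2159385, which is 2 Meshir 916 AM.

2 Meshir 916 AM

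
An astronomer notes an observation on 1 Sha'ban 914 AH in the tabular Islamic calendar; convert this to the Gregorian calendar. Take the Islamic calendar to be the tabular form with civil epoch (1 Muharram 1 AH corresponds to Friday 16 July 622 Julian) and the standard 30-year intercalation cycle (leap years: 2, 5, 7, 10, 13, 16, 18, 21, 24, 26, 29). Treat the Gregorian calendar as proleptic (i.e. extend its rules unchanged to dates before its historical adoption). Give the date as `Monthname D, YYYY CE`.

Both dates share Julian Day Number 2272184; in the Gregorian calendar that is 5 December 1508 CE.

December 5, 1508 CE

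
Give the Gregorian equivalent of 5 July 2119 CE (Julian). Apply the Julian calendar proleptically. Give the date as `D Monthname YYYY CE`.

19 July 2119 CE

For dates in this range the Gregorian date is 14 days ahead of the Julian.
5 July 2119 Julian + 14 days → 19 July 2119 Gregorian.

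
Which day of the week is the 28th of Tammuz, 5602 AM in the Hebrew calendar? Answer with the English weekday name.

Wednesday

Equivalently 6 July 1842 Gregorian, JDN 2394023.
Since JDN mod 7 = 2 (0 = Monday), the day is Wednesday.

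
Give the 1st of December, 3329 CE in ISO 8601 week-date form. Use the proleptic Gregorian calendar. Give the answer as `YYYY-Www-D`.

The weekday is Thursday (ISO weekday 4).
That Thursday belongs to ISO week 48 of ISO year 3329.

3329-W48-4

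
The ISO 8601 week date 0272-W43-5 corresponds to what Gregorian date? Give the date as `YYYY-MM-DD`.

0272-10-25

ISO week 1 of 272 is the week containing the first Thursday of 272.
Week 43, day 5 (Friday) lands on 0272-10-25.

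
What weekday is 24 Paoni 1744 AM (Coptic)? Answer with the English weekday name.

Saturday

Equivalently 1 July 2028 Gregorian, JDN 2461954.
JDN 2461954 mod 7 = 5, and JDN 0 was a Monday, so this is a Saturday.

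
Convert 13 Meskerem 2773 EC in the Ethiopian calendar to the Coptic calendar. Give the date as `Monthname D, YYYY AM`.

Thout 13, 2497 AM

Both dates share Julian Day Number 2736706; in the Coptic calendar that is 13 Thout 2497 AM.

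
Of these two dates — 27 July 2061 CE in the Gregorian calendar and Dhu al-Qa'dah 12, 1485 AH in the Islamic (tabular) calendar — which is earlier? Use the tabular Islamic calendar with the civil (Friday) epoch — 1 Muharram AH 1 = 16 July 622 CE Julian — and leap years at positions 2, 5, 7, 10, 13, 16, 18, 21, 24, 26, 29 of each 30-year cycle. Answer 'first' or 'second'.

first

The two dates have Julian Day Numbers 2474033 and 2474626 respectively.
Since 2474033 < 2474626, the first date comes first.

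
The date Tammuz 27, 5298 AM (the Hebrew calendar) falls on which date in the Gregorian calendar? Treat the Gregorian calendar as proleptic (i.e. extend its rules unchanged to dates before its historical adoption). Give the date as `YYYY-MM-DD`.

Both dates share Julian Day Number 2282988; in the Gregorian calendar that is 5 July 1538 CE.

1538-07-05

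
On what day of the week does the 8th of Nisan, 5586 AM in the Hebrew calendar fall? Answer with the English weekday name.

Saturday

In the Gregorian calendar this is 15 April 1826 (JDN 2388097).
2388097 ≡ 5 (mod 7); counting from Monday = 0 gives Saturday.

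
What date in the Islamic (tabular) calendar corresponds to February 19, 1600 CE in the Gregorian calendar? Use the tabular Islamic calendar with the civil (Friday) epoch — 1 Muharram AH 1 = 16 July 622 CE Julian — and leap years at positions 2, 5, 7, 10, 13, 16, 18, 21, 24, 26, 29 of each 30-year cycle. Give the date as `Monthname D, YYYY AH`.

Sha'ban 4, 1008 AH

Julian Day Number of the source date = 2305497.
Converting JDN 2305497 to the tabular Islamic calendar gives 4 Sha'ban 1008 AH.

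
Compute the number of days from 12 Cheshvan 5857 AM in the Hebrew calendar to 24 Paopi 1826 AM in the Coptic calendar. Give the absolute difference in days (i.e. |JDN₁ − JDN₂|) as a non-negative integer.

First date → JDN 2486910; second date → JDN 2491664.
The interval is |2486910 − 2491664| = 4754 days.

4754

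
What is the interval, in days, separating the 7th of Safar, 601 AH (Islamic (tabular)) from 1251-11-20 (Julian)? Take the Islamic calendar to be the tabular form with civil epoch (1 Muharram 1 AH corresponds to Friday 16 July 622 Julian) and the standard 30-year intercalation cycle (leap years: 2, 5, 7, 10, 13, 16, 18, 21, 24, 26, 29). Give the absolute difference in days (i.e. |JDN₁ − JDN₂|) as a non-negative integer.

JDN of the first date = 2161096.
JDN of the second date = 2178309.
|2178309 − 2161096| = 17213.

17213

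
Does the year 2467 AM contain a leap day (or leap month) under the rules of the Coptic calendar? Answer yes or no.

yes

2467 mod 4 = 3; in the Coptic calendar a year is leap when year mod 4 = 3, so it is a leap year.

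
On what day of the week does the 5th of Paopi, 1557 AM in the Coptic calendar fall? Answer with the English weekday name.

This is JDN 2393393 (14 October 1840 Gregorian).
2393393 ≡ 2 (mod 7); counting from Monday = 0 gives Wednesday.

Wednesday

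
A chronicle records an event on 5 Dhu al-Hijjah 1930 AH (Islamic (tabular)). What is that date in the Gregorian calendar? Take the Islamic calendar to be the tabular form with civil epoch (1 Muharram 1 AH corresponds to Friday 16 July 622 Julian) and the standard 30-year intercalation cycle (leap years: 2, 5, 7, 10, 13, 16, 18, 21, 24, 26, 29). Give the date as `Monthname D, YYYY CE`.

January 2, 2495 CE

Both dates share Julian Day Number 2632342; in the Gregorian calendar that is 2 January 2495 CE.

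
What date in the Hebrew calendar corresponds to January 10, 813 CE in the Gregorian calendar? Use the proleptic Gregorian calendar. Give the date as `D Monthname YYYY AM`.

1 Shevat 4573 AM

Both dates share Julian Day Number 2018012; in the Hebrew calendar that is 1 Shevat 4573 AM.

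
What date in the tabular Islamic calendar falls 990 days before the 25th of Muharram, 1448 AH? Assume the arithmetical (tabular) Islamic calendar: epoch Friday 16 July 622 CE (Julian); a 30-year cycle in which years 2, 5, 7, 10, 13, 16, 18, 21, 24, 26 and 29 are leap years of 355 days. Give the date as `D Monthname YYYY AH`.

10 Rabi' al-Thani 1445 AH

The starting date is JDN 2461233; 2461233 − 990 = 2460243.
JDN 2460243 corresponds to 10 Rabi' al-Thani 1445 AH.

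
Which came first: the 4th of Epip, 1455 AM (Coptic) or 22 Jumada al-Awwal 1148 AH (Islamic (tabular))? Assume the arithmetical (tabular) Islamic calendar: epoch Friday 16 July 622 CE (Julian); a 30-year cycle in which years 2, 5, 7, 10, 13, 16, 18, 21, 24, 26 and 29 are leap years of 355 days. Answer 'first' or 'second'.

second

The two dates have Julian Day Numbers 2356406 and 2355038 respectively.
Since 2355038 < 2356406, the second date comes first.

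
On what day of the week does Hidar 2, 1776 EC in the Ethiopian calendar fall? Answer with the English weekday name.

Monday

Equivalently 10 November 1783 Gregorian, JDN 2372601.
JDN 2372601 mod 7 = 0, and JDN 0 was a Monday, so this is a Monday.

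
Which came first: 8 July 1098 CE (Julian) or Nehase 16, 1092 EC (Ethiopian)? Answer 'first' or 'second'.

The two dates have Julian Day Numbers 2122291 and 2123054 respectively.
Since 2122291 < 2123054, the first date comes first.

first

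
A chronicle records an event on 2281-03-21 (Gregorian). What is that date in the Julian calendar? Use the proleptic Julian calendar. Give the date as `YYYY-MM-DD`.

The Julian–Gregorian offset here is 15 days (Julian trailing).
21 March 2281 Gregorian − 15 days → 6 March 2281 Julian.

2281-03-06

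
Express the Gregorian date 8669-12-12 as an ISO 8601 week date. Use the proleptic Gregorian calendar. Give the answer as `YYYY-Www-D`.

The weekday is Sunday (ISO weekday 7).
That Sunday belongs to ISO week 49 of ISO year 8669.

8669-W49-7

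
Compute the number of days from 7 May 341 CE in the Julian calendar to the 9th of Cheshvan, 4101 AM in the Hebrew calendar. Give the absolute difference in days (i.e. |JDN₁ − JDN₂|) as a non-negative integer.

First date → JDN 1845735; second date → JDN 1845532.
The interval is |1845735 − 1845532| = 203 days.

203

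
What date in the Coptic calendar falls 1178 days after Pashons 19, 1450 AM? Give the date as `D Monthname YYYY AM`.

JDN of Pashons 19, 1450 AM = 2354535.
2354535 + 1178 = 2355713.
JDN 2355713 in the Coptic calendar is 11 Mesori 1453 AM.

11 Mesori 1453 AM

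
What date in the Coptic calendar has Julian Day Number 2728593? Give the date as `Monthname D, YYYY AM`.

Epip 1, 2474 AM

JDN 2728593 is 14 July 2758 in the Gregorian calendar.
In the Coptic calendar that day is Epip 1, 2474 AM.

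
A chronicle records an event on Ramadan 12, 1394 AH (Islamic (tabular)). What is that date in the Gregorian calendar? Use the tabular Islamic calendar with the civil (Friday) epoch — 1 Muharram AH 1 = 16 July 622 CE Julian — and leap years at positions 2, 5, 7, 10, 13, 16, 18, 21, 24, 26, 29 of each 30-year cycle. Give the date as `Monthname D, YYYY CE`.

Julian Day Number of the source date = 2442320.
Converting JDN 2442320 to the Gregorian calendar gives 29 September 1974 CE.

September 29, 1974 CE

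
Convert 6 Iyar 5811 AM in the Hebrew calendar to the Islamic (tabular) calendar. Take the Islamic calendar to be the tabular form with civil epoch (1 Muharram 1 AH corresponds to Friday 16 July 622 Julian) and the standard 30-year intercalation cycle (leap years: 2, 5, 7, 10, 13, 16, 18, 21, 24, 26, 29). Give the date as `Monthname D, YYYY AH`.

Julian Day Number of the source date = 2470280.
Converting JDN 2470280 to the tabular Islamic calendar gives 6 Sha'ban 1473 AH.

Sha'ban 6, 1473 AH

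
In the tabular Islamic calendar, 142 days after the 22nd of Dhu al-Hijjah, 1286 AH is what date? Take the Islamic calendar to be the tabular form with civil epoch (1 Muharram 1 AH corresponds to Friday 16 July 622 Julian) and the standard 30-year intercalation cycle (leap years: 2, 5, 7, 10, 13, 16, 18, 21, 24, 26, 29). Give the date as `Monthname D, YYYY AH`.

Counting 142 days forward from JDN 2404147 reaches JDN 2404289, which is Jumada al-Awwal 16, 1287 AH.

Jumada al-Awwal 16, 1287 AH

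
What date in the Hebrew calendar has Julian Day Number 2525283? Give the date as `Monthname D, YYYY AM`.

Cheshvan 24, 5962 AM

JDN 2525283 is 21 November 2201 in the Gregorian calendar.
In the Hebrew calendar that day is Cheshvan 24, 5962 AM.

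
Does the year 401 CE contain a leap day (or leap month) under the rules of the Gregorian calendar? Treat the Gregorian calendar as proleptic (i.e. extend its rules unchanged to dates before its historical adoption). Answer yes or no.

no

401 is not divisible by 4, so it is a common year.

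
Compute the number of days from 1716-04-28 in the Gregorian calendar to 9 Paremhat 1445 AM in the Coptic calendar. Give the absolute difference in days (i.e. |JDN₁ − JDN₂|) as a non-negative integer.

JDN of the first date = 2347934.
JDN of the second date = 2352639.
|2352639 − 2347934| = 4705.

4705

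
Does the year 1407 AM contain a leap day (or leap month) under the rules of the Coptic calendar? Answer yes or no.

1407 mod 4 = 3; in the Coptic calendar a year is leap when year mod 4 = 3, so it is a leap year.

yes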